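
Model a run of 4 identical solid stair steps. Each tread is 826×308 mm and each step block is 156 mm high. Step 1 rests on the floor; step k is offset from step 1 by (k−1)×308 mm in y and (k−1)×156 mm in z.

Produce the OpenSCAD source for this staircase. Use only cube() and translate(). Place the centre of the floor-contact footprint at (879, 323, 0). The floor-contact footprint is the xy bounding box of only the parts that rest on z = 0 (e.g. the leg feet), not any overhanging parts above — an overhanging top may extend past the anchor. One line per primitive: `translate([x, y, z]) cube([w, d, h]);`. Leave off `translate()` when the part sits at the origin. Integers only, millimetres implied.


translate([466, 169, 0]) cube([826, 308, 156]);
translate([466, 477, 156]) cube([826, 308, 156]);
translate([466, 785, 312]) cube([826, 308, 156]);
translate([466, 1093, 468]) cube([826, 308, 156]);


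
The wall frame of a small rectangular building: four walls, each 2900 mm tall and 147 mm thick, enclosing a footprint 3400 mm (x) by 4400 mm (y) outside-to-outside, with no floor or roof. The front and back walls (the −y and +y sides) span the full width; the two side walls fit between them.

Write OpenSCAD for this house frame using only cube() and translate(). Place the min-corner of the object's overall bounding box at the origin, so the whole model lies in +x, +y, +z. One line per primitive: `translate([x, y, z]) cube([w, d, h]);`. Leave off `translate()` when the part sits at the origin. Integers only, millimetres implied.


cube([3400, 147, 2900]);
translate([0, 4253, 0]) cube([3400, 147, 2900]);
translate([0, 147, 0]) cube([147, 4106, 2900]);
translate([3253, 147, 0]) cube([147, 4106, 2900]);


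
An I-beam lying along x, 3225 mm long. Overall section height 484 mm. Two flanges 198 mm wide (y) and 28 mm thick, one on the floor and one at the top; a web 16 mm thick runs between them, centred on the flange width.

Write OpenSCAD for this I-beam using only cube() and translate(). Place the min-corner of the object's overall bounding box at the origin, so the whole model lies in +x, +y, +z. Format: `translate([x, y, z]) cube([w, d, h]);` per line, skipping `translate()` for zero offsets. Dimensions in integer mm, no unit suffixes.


cube([3225, 198, 28]);
translate([0, 91, 28]) cube([3225, 16, 428]);
translate([0, 0, 456]) cube([3225, 198, 28]);


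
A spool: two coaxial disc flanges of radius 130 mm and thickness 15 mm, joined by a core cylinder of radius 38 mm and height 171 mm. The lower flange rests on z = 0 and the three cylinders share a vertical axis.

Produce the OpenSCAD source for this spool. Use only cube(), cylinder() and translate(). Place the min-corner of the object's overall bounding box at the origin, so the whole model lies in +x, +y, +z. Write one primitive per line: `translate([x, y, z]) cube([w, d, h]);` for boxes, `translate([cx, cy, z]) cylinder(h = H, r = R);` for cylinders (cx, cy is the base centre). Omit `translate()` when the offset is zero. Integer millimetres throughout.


translate([130, 130, 0]) cylinder(h = 15, r = 130);
translate([130, 130, 15]) cylinder(h = 171, r = 38);
translate([130, 130, 186]) cylinder(h = 15, r = 130);


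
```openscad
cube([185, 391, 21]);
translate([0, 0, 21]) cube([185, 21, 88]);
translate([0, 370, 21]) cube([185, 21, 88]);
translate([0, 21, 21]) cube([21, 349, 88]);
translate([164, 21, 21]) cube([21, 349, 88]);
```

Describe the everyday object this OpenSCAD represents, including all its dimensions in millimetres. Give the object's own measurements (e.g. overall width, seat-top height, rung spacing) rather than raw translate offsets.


An open-topped rectangular box: outside dimensions 185×391×109 mm, with a uniform wall and base thickness of 21 mm. The base is a full 185×391 slab on the floor; four walls sit on top of the base. The front and back walls (the −y and +y sides) span the full width; the two side walls fit between them.


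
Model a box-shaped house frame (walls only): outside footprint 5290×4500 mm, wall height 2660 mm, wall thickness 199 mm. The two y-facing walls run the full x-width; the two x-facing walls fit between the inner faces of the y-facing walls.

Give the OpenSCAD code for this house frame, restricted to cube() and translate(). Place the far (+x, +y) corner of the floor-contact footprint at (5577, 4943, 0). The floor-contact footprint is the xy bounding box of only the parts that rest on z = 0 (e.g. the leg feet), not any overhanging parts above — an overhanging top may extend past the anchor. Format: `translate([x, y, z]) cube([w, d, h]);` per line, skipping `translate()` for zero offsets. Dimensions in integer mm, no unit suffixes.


translate([287, 443, 0]) cube([5290, 199, 2660]);
translate([287, 4744, 0]) cube([5290, 199, 2660]);
translate([287, 642, 0]) cube([199, 4102, 2660]);
translate([5378, 642, 0]) cube([199, 4102, 2660]);


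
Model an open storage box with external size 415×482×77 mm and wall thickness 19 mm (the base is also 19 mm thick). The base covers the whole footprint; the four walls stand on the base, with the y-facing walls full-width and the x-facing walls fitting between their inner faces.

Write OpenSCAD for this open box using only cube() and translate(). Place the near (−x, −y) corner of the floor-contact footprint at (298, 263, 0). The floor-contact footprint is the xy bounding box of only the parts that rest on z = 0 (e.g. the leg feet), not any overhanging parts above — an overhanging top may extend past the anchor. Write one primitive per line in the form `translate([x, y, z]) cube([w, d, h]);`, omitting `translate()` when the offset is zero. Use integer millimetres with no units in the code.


translate([298, 263, 0]) cube([415, 482, 19]);
translate([298, 263, 19]) cube([415, 19, 58]);
translate([298, 726, 19]) cube([415, 19, 58]);
translate([298, 282, 19]) cube([19, 444, 58]);
translate([694, 282, 19]) cube([19, 444, 58]);


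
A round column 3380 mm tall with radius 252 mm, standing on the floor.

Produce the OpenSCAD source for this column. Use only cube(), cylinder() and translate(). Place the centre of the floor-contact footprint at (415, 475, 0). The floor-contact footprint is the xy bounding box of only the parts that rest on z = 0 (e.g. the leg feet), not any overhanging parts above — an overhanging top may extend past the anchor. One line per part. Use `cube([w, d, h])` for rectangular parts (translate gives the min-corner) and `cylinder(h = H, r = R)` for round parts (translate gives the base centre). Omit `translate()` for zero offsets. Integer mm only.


translate([415, 475, 0]) cylinder(h = 3380, r = 252);


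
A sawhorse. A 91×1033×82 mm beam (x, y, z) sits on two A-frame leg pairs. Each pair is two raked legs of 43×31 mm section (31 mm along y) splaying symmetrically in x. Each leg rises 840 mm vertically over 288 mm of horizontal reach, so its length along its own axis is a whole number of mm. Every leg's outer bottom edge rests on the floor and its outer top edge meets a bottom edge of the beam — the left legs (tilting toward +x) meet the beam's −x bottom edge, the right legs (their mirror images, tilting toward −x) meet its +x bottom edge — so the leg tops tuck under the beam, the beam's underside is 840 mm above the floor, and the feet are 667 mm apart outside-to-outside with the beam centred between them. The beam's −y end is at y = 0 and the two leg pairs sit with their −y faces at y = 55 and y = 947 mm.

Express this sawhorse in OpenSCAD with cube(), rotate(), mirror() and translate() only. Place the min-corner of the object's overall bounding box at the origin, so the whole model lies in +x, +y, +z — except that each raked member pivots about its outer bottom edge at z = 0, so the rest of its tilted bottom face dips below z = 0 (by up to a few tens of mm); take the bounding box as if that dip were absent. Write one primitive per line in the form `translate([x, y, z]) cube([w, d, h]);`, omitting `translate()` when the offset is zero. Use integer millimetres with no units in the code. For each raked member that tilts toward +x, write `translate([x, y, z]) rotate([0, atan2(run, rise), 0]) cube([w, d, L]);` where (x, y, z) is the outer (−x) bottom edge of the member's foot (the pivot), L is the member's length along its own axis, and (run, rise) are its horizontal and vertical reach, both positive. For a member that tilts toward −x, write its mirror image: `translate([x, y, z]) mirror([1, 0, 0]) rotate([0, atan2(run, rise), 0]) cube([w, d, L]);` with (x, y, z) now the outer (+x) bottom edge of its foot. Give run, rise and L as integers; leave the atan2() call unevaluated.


// leg length = √(288² + 840²) = 888
// right-leg outer foot x = 2·288 + 91 = 667
// beam min-corner = (288, 0, 840)
translate([288, 0, 840]) cube([91, 1033, 82]);
translate([0, 55, 0]) rotate([0, atan2(288, 840), 0]) cube([43, 31, 888]);
translate([667, 55, 0]) mirror([1, 0, 0]) rotate([0, atan2(288, 840), 0]) cube([43, 31, 888]);
translate([0, 947, 0]) rotate([0, atan2(288, 840), 0]) cube([43, 31, 888]);
translate([667, 947, 0]) mirror([1, 0, 0]) rotate([0, atan2(288, 840), 0]) cube([43, 31, 888]);


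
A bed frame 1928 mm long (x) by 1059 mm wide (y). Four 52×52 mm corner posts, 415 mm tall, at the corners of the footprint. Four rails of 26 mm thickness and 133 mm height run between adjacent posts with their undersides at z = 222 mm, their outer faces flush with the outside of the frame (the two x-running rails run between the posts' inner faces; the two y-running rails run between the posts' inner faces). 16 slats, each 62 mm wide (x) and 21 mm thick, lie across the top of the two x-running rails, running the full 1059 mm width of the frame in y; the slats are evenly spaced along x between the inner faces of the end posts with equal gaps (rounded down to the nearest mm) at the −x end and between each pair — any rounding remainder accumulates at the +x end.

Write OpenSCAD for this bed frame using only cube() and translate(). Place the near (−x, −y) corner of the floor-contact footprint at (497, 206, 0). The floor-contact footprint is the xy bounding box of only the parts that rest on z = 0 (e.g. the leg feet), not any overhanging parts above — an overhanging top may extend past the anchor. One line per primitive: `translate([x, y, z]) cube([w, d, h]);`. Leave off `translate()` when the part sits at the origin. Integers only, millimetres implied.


// slat z = rail_z + rail_h = 222 + 133 = 355
// slat gap = ⌊(1824 − 16·62) / 17⌋ = 48
translate([497, 206, 0]) cube([52, 52, 415]);
translate([497, 1213, 0]) cube([52, 52, 415]);
translate([2373, 206, 0]) cube([52, 52, 415]);
translate([2373, 1213, 0]) cube([52, 52, 415]);
translate([549, 206, 222]) cube([1824, 26, 133]);
translate([549, 1239, 222]) cube([1824, 26, 133]);
translate([497, 258, 222]) cube([26, 955, 133]);
translate([2399, 258, 222]) cube([26, 955, 133]);
translate([597, 206, 355]) cube([62, 1059, 21]);
translate([707, 206, 355]) cube([62, 1059, 21]);
translate([817, 206, 355]) cube([62, 1059, 21]);
translate([927, 206, 355]) cube([62, 1059, 21]);
translate([1037, 206, 355]) cube([62, 1059, 21]);
translate([1147, 206, 355]) cube([62, 1059, 21]);
translate([1257, 206, 355]) cube([62, 1059, 21]);
translate([1367, 206, 355]) cube([62, 1059, 21]);
translate([1477, 206, 355]) cube([62, 1059, 21]);
translate([1587, 206, 355]) cube([62, 1059, 21]);
translate([1697, 206, 355]) cube([62, 1059, 21]);
translate([1807, 206, 355]) cube([62, 1059, 21]);
translate([1917, 206, 355]) cube([62, 1059, 21]);
translate([2027, 206, 355]) cube([62, 1059, 21]);
translate([2137, 206, 355]) cube([62, 1059, 21]);
translate([2247, 206, 355]) cube([62, 1059, 21]);


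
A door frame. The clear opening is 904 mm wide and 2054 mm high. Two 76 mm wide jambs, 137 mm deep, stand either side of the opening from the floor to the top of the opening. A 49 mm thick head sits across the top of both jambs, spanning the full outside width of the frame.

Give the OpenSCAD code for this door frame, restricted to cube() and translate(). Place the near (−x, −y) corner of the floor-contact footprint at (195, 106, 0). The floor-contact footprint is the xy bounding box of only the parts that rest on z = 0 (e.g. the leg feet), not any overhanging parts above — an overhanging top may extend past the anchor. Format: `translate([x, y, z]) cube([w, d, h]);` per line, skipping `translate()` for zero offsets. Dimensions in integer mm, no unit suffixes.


translate([195, 106, 0]) cube([76, 137, 2054]);
translate([1175, 106, 0]) cube([76, 137, 2054]);
translate([195, 106, 2054]) cube([1056, 137, 49]);


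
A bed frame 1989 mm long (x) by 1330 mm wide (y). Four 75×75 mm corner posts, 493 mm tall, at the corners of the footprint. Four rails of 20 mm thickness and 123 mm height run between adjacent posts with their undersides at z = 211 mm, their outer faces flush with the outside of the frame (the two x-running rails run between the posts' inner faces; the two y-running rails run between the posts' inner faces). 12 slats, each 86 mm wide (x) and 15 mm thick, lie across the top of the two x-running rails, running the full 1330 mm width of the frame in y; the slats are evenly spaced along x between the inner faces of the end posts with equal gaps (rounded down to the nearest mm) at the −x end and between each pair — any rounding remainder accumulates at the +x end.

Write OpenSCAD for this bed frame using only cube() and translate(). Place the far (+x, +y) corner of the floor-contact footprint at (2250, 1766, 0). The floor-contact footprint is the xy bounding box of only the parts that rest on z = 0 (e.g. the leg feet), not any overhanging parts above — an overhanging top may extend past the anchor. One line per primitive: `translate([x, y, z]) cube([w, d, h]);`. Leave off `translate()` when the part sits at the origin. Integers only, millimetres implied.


// slat z = rail_z + rail_h = 211 + 123 = 334
// slat gap = ⌊(1839 − 12·86) / 13⌋ = 62
translate([261, 436, 0]) cube([75, 75, 493]);
translate([261, 1691, 0]) cube([75, 75, 493]);
translate([2175, 436, 0]) cube([75, 75, 493]);
translate([2175, 1691, 0]) cube([75, 75, 493]);
translate([336, 436, 211]) cube([1839, 20, 123]);
translate([336, 1746, 211]) cube([1839, 20, 123]);
translate([261, 511, 211]) cube([20, 1180, 123]);
translate([2230, 511, 211]) cube([20, 1180, 123]);
translate([398, 436, 334]) cube([86, 1330, 15]);
translate([546, 436, 334]) cube([86, 1330, 15]);
translate([694, 436, 334]) cube([86, 1330, 15]);
translate([842, 436, 334]) cube([86, 1330, 15]);
translate([990, 436, 334]) cube([86, 1330, 15]);
translate([1138, 436, 334]) cube([86, 1330, 15]);
translate([1286, 436, 334]) cube([86, 1330, 15]);
translate([1434, 436, 334]) cube([86, 1330, 15]);
translate([1582, 436, 334]) cube([86, 1330, 15]);
translate([1730, 436, 334]) cube([86, 1330, 15]);
translate([1878, 436, 334]) cube([86, 1330, 15]);
translate([2026, 436, 334]) cube([86, 1330, 15]);


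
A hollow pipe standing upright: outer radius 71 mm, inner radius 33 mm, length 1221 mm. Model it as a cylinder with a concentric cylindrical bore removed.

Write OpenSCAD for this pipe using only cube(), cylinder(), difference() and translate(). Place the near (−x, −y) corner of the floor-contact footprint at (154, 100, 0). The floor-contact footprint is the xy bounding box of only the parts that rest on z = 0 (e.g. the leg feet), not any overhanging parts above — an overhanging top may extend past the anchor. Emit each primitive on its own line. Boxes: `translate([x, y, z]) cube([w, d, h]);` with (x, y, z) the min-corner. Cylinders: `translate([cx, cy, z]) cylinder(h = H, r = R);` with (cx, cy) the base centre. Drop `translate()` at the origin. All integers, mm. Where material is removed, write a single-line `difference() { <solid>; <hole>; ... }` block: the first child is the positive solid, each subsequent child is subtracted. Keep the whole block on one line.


difference() { translate([225, 171, 0]) cylinder(h = 1221, r = 71); translate([225, 171, 0]) cylinder(h = 1221, r = 33); }


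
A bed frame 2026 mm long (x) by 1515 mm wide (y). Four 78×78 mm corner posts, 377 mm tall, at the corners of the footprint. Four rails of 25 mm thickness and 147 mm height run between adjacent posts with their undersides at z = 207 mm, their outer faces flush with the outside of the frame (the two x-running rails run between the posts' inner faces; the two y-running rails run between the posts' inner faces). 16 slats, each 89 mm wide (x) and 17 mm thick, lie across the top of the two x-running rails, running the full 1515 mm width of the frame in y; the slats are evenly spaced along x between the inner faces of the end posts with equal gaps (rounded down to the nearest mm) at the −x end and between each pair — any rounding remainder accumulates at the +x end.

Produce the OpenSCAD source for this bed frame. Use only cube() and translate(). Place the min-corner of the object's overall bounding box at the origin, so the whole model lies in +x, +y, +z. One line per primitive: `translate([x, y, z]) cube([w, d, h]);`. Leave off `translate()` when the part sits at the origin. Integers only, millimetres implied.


cube([78, 78, 377]);
translate([0, 1437, 0]) cube([78, 78, 377]);
translate([1948, 0, 0]) cube([78, 78, 377]);
translate([1948, 1437, 0]) cube([78, 78, 377]);
translate([78, 0, 207]) cube([1870, 25, 147]);
translate([78, 1490, 207]) cube([1870, 25, 147]);
translate([0, 78, 207]) cube([25, 1359, 147]);
translate([2001, 78, 207]) cube([25, 1359, 147]);
translate([104, 0, 354]) cube([89, 1515, 17]);
translate([219, 0, 354]) cube([89, 1515, 17]);
translate([334, 0, 354]) cube([89, 1515, 17]);
translate([449, 0, 354]) cube([89, 1515, 17]);
translate([564, 0, 354]) cube([89, 1515, 17]);
translate([679, 0, 354]) cube([89, 1515, 17]);
translate([794, 0, 354]) cube([89, 1515, 17]);
translate([909, 0, 354]) cube([89, 1515, 17]);
translate([1024, 0, 354]) cube([89, 1515, 17]);
translate([1139, 0, 354]) cube([89, 1515, 17]);
translate([1254, 0, 354]) cube([89, 1515, 17]);
translate([1369, 0, 354]) cube([89, 1515, 17]);
translate([1484, 0, 354]) cube([89, 1515, 17]);
translate([1599, 0, 354]) cube([89, 1515, 17]);
translate([1714, 0, 354]) cube([89, 1515, 17]);
translate([1829, 0, 354]) cube([89, 1515, 17]);


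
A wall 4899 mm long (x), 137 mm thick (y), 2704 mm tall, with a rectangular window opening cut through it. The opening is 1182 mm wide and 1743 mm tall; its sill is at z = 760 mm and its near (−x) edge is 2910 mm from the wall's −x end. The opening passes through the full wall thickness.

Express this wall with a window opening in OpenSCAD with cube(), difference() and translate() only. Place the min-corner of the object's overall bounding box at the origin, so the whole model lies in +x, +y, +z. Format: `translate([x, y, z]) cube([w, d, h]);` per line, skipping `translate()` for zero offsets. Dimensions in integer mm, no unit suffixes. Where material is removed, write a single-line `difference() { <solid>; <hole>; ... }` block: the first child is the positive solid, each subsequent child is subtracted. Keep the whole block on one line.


difference() { cube([4899, 137, 2704]); translate([2910, 0, 760]) cube([1182, 137, 1743]); }


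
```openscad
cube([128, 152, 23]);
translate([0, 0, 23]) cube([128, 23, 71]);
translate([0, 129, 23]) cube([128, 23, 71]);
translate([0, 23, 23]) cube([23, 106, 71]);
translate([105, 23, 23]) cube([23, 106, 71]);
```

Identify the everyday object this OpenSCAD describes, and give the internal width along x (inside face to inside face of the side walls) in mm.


An open box. The internal width is 82 mm.

A 128×152 base slab with four walls standing on it — an open box. The base is 128 mm wide and the walls are 23 mm thick, so the internal width is 128 − 2 × 23 = 82 mm.


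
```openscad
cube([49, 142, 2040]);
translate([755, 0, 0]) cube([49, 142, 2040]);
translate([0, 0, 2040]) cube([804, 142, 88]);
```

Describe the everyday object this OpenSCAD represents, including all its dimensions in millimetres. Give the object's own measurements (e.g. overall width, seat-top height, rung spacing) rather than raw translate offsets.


A door frame. The clear opening is 706 mm wide and 2040 mm high. Two 49 mm wide jambs, 142 mm deep, stand either side of the opening from the floor to the top of the opening. A 88 mm thick head sits across the top of both jambs, spanning the full outside width of the frame.


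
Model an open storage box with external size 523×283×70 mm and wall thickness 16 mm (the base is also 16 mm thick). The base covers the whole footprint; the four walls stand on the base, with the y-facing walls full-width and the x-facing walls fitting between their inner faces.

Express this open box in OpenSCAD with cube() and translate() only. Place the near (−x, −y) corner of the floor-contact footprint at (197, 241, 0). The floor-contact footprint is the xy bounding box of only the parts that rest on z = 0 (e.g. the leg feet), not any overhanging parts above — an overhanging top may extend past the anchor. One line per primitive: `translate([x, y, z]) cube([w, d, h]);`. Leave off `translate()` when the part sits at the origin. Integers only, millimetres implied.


translate([197, 241, 0]) cube([523, 283, 16]);
translate([197, 241, 16]) cube([523, 16, 54]);
translate([197, 508, 16]) cube([523, 16, 54]);
translate([197, 257, 16]) cube([16, 251, 54]);
translate([704, 257, 16]) cube([16, 251, 54]);


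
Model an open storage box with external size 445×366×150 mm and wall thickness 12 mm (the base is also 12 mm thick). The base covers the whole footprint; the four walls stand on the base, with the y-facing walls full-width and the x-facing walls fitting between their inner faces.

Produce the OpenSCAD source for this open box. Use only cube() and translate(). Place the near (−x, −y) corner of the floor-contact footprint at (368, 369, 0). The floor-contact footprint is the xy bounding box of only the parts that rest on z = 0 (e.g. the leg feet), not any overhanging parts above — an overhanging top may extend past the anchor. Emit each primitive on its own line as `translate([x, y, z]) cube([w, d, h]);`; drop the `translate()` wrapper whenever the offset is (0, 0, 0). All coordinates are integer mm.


translate([368, 369, 0]) cube([445, 366, 12]);
translate([368, 369, 12]) cube([445, 12, 138]);
translate([368, 723, 12]) cube([445, 12, 138]);
translate([368, 381, 12]) cube([12, 342, 138]);
translate([801, 381, 12]) cube([12, 342, 138]);


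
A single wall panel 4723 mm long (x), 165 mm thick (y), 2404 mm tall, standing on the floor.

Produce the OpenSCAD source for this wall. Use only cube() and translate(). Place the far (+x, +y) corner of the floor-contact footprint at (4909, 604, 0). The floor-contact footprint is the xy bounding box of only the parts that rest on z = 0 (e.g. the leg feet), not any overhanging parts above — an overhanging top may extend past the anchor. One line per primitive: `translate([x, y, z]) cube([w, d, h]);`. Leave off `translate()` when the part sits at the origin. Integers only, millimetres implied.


translate([186, 439, 0]) cube([4723, 165, 2404]);


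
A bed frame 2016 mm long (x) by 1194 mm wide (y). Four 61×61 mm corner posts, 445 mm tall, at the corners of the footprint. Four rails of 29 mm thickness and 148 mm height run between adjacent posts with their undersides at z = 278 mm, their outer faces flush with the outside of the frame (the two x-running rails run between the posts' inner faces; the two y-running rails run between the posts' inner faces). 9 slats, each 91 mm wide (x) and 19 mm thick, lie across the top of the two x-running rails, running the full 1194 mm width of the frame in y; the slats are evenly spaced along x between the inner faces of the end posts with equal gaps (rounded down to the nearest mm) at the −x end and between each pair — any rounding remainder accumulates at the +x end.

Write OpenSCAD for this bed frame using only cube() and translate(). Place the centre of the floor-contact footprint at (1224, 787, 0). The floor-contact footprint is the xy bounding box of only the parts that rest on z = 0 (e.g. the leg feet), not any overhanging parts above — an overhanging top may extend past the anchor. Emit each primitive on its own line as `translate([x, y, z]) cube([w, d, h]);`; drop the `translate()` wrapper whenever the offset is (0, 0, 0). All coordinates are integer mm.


// slat z = rail_z + rail_h = 278 + 148 = 426
// slat gap = ⌊(1894 − 9·91) / 10⌋ = 107
translate([216, 190, 0]) cube([61, 61, 445]);
translate([216, 1323, 0]) cube([61, 61, 445]);
translate([2171, 190, 0]) cube([61, 61, 445]);
translate([2171, 1323, 0]) cube([61, 61, 445]);
translate([277, 190, 278]) cube([1894, 29, 148]);
translate([277, 1355, 278]) cube([1894, 29, 148]);
translate([216, 251, 278]) cube([29, 1072, 148]);
translate([2203, 251, 278]) cube([29, 1072, 148]);
translate([384, 190, 426]) cube([91, 1194, 19]);
translate([582, 190, 426]) cube([91, 1194, 19]);
translate([780, 190, 426]) cube([91, 1194, 19]);
translate([978, 190, 426]) cube([91, 1194, 19]);
translate([1176, 190, 426]) cube([91, 1194, 19]);
translate([1374, 190, 426]) cube([91, 1194, 19]);
translate([1572, 190, 426]) cube([91, 1194, 19]);
translate([1770, 190, 426]) cube([91, 1194, 19]);
translate([1968, 190, 426]) cube([91, 1194, 19]);


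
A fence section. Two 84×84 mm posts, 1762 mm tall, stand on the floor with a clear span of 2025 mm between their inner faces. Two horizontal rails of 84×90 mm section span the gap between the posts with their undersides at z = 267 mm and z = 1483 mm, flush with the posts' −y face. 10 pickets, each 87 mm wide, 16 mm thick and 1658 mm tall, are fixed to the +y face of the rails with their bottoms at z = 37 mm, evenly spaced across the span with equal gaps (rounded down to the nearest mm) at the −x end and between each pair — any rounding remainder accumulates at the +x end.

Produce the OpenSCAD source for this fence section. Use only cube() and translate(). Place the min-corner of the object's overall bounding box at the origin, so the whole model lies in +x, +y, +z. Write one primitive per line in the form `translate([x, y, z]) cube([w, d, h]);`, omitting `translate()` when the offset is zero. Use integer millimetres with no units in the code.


cube([84, 84, 1762]);
translate([2109, 0, 0]) cube([84, 84, 1762]);
translate([84, 0, 267]) cube([2025, 84, 90]);
translate([84, 0, 1483]) cube([2025, 84, 90]);
translate([189, 84, 37]) cube([87, 16, 1658]);
translate([381, 84, 37]) cube([87, 16, 1658]);
translate([573, 84, 37]) cube([87, 16, 1658]);
translate([765, 84, 37]) cube([87, 16, 1658]);
translate([957, 84, 37]) cube([87, 16, 1658]);
translate([1149, 84, 37]) cube([87, 16, 1658]);
translate([1341, 84, 37]) cube([87, 16, 1658]);
translate([1533, 84, 37]) cube([87, 16, 1658]);
translate([1725, 84, 37]) cube([87, 16, 1658]);
translate([1917, 84, 37]) cube([87, 16, 1658]);


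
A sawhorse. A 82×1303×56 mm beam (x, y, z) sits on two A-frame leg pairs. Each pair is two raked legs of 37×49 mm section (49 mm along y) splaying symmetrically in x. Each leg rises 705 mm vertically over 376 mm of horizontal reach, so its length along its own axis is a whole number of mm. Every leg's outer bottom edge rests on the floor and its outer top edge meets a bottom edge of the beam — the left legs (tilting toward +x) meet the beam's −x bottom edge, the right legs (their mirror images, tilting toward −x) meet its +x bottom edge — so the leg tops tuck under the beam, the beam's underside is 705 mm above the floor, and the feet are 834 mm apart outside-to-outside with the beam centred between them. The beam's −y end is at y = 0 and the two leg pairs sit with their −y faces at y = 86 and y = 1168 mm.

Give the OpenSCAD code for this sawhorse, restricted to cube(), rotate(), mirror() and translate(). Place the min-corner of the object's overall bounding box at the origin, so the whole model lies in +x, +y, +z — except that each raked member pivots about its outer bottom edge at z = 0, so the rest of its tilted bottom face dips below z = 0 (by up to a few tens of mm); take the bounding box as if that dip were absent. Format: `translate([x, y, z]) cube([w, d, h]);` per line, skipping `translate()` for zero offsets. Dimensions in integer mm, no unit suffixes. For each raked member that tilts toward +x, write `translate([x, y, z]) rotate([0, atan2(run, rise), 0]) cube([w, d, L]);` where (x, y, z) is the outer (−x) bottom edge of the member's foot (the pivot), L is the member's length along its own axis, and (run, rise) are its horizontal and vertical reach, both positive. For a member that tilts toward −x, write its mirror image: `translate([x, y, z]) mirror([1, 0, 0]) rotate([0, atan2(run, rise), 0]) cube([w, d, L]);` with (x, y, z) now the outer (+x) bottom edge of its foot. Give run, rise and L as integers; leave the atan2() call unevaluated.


// leg length = √(376² + 705²) = 799
// right-leg outer foot x = 2·376 + 82 = 834
// beam min-corner = (376, 0, 705)
translate([376, 0, 705]) cube([82, 1303, 56]);
translate([0, 86, 0]) rotate([0, atan2(376, 705), 0]) cube([37, 49, 799]);
translate([834, 86, 0]) mirror([1, 0, 0]) rotate([0, atan2(376, 705), 0]) cube([37, 49, 799]);
translate([0, 1168, 0]) rotate([0, atan2(376, 705), 0]) cube([37, 49, 799]);
translate([834, 1168, 0]) mirror([1, 0, 0]) rotate([0, atan2(376, 705), 0]) cube([37, 49, 799]);


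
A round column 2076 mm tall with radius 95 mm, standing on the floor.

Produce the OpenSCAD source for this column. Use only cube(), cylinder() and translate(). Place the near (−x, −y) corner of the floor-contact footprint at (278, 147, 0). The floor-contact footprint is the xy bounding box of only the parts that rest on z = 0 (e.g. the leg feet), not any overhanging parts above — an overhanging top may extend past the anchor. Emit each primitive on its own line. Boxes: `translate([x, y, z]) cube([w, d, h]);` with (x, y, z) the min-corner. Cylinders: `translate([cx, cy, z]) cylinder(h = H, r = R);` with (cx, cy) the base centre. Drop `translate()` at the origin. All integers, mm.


translate([373, 242, 0]) cylinder(h = 2076, r = 95);


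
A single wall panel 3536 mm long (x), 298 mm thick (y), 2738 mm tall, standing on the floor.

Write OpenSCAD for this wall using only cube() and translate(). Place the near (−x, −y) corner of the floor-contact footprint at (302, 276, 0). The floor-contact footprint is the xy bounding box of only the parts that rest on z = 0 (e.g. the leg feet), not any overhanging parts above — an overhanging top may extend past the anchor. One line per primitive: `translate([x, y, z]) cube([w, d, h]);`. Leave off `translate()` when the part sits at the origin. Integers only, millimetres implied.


translate([302, 276, 0]) cube([3536, 298, 2738]);


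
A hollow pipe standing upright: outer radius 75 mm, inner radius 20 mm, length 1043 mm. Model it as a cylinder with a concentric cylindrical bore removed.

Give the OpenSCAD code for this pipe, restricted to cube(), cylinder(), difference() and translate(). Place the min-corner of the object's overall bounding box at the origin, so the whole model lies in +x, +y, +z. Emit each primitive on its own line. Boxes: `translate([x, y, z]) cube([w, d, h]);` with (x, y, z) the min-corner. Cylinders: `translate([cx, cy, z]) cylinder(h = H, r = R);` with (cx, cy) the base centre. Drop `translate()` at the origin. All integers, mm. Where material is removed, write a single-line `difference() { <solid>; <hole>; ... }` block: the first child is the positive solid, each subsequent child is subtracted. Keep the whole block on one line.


difference() { translate([75, 75, 0]) cylinder(h = 1043, r = 75); translate([75, 75, 0]) cylinder(h = 1043, r = 20); }


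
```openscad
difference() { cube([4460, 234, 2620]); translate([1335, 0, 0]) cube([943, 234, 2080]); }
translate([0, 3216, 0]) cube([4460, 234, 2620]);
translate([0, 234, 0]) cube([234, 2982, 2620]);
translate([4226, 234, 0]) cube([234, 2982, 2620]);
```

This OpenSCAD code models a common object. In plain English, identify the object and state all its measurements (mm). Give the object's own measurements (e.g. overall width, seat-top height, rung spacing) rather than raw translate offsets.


A single room: four walls, each 2620 mm tall and 234 mm thick, enclosing an outside footprint 4460×3450 mm (x × y), no floor or roof. The front and back walls (−y and +y sides) run the full x-width; the side walls fit between their inner faces. A door opening 943 mm wide and 2080 mm tall is cut through the front wall from the floor up, its −x edge 1335 mm from the wall's −x end.


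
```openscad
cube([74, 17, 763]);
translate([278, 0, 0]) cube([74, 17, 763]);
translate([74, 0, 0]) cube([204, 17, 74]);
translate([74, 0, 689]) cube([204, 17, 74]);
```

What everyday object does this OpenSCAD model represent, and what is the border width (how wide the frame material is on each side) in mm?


A picture frame. The border width is 74 mm.

Four thin pieces enclosing a rectangular opening — a picture frame. The two full-height stiles are 763 mm tall; the top rail sits at z = 689 and is 74 mm tall, so the border above the opening is 763 − 689 = 74 mm, matching the stile x-width.


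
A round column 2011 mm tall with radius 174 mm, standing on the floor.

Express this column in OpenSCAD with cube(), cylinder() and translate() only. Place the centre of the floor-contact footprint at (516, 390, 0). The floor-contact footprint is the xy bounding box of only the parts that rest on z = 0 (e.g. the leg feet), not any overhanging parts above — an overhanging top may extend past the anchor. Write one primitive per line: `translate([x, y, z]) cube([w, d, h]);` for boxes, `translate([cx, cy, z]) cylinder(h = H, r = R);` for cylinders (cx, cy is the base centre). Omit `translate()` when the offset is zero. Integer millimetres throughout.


translate([516, 390, 0]) cylinder(h = 2011, r = 174);


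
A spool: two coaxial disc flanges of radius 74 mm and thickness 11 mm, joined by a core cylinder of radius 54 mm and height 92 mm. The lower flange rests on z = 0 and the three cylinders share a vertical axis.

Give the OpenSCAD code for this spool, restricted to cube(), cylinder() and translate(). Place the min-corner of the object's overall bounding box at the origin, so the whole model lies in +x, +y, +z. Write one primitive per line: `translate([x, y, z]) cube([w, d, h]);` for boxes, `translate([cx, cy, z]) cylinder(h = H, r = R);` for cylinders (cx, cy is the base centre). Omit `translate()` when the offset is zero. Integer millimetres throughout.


translate([74, 74, 0]) cylinder(h = 11, r = 74);
translate([74, 74, 11]) cylinder(h = 92, r = 54);
translate([74, 74, 103]) cylinder(h = 11, r = 74);


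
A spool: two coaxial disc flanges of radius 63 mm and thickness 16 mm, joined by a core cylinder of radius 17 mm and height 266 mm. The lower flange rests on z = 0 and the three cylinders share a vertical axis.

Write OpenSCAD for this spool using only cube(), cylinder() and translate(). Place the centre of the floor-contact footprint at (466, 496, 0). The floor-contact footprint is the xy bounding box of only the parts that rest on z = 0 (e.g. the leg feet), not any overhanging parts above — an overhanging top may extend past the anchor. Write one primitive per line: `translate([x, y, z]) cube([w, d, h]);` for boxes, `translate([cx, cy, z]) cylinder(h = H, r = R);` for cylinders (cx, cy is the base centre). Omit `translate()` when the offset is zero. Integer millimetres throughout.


translate([466, 496, 0]) cylinder(h = 16, r = 63);
translate([466, 496, 16]) cylinder(h = 266, r = 17);
translate([466, 496, 282]) cylinder(h = 16, r = 63);


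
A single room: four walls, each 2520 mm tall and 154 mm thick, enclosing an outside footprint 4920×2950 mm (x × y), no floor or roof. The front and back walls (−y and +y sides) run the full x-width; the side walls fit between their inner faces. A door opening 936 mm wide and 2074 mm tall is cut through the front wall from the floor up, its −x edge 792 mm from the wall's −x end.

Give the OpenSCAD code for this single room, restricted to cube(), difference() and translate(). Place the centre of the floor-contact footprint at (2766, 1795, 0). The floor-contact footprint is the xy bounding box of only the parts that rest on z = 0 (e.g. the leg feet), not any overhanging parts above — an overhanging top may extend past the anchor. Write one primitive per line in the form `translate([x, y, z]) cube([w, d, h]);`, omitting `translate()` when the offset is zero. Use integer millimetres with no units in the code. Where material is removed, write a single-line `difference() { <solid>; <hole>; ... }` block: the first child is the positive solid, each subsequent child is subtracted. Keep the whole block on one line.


difference() { translate([306, 320, 0]) cube([4920, 154, 2520]); translate([1098, 320, 0]) cube([936, 154, 2074]); }
translate([306, 3116, 0]) cube([4920, 154, 2520]);
translate([306, 474, 0]) cube([154, 2642, 2520]);
translate([5072, 474, 0]) cube([154, 2642, 2520]);


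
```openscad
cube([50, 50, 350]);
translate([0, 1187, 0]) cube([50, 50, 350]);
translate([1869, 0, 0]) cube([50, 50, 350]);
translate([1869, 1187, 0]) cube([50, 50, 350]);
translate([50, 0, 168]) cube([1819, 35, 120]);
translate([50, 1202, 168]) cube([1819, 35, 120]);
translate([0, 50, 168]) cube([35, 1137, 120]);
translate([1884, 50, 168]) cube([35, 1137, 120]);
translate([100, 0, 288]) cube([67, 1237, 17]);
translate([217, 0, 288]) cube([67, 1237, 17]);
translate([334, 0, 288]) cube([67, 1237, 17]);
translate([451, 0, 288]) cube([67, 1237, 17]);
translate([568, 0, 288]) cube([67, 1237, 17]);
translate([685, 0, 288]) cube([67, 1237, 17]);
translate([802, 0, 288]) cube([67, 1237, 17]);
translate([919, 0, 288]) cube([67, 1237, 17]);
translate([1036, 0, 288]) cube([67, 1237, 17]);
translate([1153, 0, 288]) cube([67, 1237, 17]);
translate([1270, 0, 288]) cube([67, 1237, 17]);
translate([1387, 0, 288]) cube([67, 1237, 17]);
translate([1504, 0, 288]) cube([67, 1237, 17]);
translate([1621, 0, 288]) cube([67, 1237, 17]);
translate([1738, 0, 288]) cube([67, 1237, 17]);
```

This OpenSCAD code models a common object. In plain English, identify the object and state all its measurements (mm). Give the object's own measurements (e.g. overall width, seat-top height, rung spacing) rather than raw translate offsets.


A bed frame 1919 mm long (x) by 1237 mm wide (y). Four 50×50 mm corner posts, 350 mm tall, at the corners of the footprint. Four rails of 35 mm thickness and 120 mm height run between adjacent posts with their undersides at z = 168 mm, their outer faces flush with the outside of the frame (the two x-running rails run between the posts' inner faces; the two y-running rails run between the posts' inner faces). 15 slats, each 67 mm wide (x) and 17 mm thick, lie across the top of the two x-running rails, running the full 1237 mm width of the frame in y; along x they sit between the end posts with a 50 mm gap after the −x posts and between neighbouring slats, leaving 64 mm before the +x posts.


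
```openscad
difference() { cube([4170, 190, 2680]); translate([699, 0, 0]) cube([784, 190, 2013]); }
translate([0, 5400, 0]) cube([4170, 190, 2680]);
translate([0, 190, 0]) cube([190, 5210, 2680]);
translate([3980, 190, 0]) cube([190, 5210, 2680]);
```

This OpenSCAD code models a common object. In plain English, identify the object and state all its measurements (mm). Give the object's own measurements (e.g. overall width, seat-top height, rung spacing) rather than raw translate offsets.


A single room: four walls, each 2680 mm tall and 190 mm thick, enclosing an outside footprint 4170×5590 mm (x × y), no floor or roof. The front and back walls (−y and +y sides) run the full x-width; the side walls fit between their inner faces. A door opening 784 mm wide and 2013 mm tall is cut through the front wall from the floor up, its −x edge 699 mm from the wall's −x end.


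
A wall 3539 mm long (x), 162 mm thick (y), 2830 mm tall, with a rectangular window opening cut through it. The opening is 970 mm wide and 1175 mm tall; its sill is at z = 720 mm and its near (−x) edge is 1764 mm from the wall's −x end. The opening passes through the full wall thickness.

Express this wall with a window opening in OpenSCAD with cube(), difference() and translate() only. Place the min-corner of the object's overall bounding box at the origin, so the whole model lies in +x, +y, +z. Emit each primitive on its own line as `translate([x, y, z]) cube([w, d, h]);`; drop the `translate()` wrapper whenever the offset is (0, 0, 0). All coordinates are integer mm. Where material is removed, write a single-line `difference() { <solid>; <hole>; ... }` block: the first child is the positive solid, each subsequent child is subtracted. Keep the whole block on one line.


difference() { cube([3539, 162, 2830]); translate([1764, 0, 720]) cube([970, 162, 1175]); }
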